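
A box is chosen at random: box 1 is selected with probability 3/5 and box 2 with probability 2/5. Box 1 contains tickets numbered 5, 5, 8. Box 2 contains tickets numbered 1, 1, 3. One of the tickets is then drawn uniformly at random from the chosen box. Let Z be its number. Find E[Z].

64/15

E[Z | box 1] = (5+5+8)/3 = 6.
E[Z | box 2] = (1+1+3)/3 = 5/3.
By the law of total expectation,
E[Z] = (3/5)·(6) + (2/5)·(5/3) = 64/15.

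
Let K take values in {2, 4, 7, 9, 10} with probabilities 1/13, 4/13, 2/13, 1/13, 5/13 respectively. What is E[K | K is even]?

P(K is even) = 10/13.
Σ over the event: 2·1/13 + 4·4/13 + 10·5/13 = 68/13.
E[K | K is even] = (68/13) / (10/13) = 34/5.

34/5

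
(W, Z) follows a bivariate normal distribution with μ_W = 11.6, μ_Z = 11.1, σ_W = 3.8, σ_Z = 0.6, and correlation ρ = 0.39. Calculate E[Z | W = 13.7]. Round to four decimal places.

E[Z | W=x] = μ_Z + ρ(σ_Z/σ_W)(x − μ_W) for jointly normal variables.
E[Z | W=13.7] = 11.1 + (0.39)·(0.6/3.8)·(13.7 − (11.6)) = 11.1 + (0.061579)·(2.1) = 11.2293.

11.2293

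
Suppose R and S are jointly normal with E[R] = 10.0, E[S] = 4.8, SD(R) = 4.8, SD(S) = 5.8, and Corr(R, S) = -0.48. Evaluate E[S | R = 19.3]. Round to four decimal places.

-0.5940

E[S | R=x] = μ_S + ρ(σ_S/σ_R)(x − μ_R) for jointly normal variables.
E[S | R=19.3] = 4.8 + (-0.48)·(5.8/4.8)·(19.3 − (10.0)) = 4.8 + (-0.58)·(9.3) = -0.5940.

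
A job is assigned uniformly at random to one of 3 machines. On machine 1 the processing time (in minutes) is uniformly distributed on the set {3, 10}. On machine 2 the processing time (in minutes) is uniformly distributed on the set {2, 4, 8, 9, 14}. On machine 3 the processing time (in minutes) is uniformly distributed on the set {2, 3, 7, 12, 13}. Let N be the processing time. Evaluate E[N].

E[N | machine 1] = (3+10)/2 = 13/2.
E[N | machine 2] = (2+4+8+9+14)/5 = 37/5.
E[N | machine 3] = (2+3+7+12+13)/5 = 37/5.
By the law of total expectation,
E[N] = (1/3)·(13/2) + (1/3)·(37/5) + (1/3)·(37/5) = 71/10.

71/10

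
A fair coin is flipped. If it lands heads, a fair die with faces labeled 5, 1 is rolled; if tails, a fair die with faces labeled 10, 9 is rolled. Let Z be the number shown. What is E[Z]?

E[Z | heads] = (5+1)/2 = 3.
E[Z | tails] = (10+9)/2 = 19/2.
E[Z] = (1/2)·(3) + (1/2)·(19/2) = 25/4.

25/4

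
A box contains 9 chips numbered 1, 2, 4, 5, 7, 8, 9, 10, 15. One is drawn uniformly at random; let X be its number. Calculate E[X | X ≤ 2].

P(X ≤ 2) = 2/9.
Σ over the event: 1·1/9 + 2·1/9 = 1/3.
E[X | X ≤ 2] = (1/3) / (2/9) = 3/2.

3/2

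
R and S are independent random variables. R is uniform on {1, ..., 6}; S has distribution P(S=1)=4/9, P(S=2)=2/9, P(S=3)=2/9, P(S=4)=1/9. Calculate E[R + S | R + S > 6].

P(R + S > 6) = 1/3.
Summing (R+S)·P(x,y) over outcomes with R + S > 6 gives 70/27.
E[R + S | R + S > 6] = (70/27) / (1/3) = 70/9.

70/9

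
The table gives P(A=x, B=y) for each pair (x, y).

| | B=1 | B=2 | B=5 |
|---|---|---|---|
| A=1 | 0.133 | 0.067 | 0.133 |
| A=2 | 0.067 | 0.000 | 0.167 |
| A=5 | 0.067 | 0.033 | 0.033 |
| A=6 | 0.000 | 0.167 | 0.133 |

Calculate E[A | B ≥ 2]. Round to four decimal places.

P(B ≥ 2) = 0.733.
Σ A·P over the event = 1·(0.067) + 1·(0.133) + 2·(0.167) + 5·(0.033) + 5·(0.033) + 6·(0.167) + 6·(0.133) = 2.664.
E[A | B ≥ 2] = (2.664) / (0.733) = 3.6344.

3.6344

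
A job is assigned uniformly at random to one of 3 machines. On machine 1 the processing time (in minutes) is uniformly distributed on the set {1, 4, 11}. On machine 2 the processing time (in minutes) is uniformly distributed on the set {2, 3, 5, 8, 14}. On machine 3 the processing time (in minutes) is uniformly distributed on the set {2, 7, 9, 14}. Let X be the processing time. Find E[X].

296/45

E[X | machine 1] = (1+4+11)/3 = 16/3.
E[X | machine 2] = (2+3+5+8+14)/5 = 32/5.
E[X | machine 3] = (2+7+9+14)/4 = 8.
By the law of total expectation,
E[X] = (1/3)·(16/3) + (1/3)·(32/5) + (1/3)·(8) = 296/45.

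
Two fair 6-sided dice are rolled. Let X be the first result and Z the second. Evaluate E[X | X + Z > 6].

P(X + Z > 6) = 7/12.
Summing X·P(x,y) over outcomes with X + Z > 6 gives 91/36.
E[X | X + Z > 6] = (91/36) / (7/12) = 13/3.

13/3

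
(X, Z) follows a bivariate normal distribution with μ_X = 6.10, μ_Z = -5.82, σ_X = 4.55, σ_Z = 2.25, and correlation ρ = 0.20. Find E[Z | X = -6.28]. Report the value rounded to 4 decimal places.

-7.0444

E[Z | X=x] = μ_Z + ρ(σ_Z/σ_X)(x − μ_X) for jointly normal variables.
E[Z | X=-6.28] = -5.82 + (0.20)·(2.25/4.55)·(-6.28 − (6.10)) = -5.82 + (0.098901)·(-12.38) = -7.0444.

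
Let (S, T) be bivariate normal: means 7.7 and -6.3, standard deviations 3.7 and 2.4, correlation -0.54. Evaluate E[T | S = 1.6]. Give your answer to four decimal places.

For a bivariate normal, E[T | S=x] = μ_T + ρ·(σ_T/σ_S)·(x − μ_S).
E[T | S=1.6] = -6.3 + (-0.54)·(2.4/3.7)·(1.6 − (7.7)) = -6.3 + (-0.35027)·(-6.1) = -4.1634.

-4.1634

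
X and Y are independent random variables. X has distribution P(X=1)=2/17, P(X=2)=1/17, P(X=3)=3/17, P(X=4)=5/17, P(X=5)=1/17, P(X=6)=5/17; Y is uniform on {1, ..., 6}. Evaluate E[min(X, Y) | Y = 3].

46/17

P(Y = 3) = 1/6.
Summing min(X,Y)·P(x,y) over outcomes with Y = 3 gives 23/51.
E[min(X, Y) | Y = 3] = (23/51) / (1/6) = 46/17.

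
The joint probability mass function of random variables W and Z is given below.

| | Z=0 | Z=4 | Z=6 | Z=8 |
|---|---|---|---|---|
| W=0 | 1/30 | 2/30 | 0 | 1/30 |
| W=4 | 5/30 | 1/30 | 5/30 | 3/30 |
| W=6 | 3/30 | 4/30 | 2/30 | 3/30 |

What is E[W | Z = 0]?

38/9

P(Z = 0) = 3/10.
Σ W·P over the event = 0·(1/30) + 4·(5/30) + 6·(3/30) = 19/15.
E[W | Z = 0] = (19/15) / (3/10) = 38/9.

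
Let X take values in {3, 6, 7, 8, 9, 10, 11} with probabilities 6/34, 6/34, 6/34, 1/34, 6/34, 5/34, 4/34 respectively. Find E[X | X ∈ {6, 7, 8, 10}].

68/9

P(X ∈ {6, 7, 8, 10}) = 9/17.
Σ over the event: 6·3/17 + 7·3/17 + 8·1/34 + 10·5/34 = 4.
E[X | X ∈ {6, 7, 8, 10}] = (4) / (9/17) = 68/9.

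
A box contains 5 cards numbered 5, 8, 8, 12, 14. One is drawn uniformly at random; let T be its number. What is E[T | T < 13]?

33/4

P(T < 13) = 4/5.
Σ over the event: 5·1/5 + 8·2/5 + 12·1/5 = 33/5.
E[T | T < 13] = (33/5) / (4/5) = 33/4.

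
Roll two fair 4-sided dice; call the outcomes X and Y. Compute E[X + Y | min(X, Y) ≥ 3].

Outcomes with min(X, Y) ≥ 3: (3,3), (3,4), (4,3), (4,4), each with probability 1/16.
E[X + Y | min(X, Y) ≥ 3] = (6 + 7 + 7 + 8) / 4 = 7.

7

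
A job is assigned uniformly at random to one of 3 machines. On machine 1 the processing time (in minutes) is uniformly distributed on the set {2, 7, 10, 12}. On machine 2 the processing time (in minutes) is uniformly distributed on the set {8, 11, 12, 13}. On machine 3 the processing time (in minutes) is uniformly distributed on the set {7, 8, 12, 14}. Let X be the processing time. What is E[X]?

29/3

E[X | machine 1] = (2+7+10+12)/4 = 31/4.
E[X | machine 2] = (8+11+12+13)/4 = 11.
E[X | machine 3] = (7+8+12+14)/4 = 41/4.
E[X] = (1/3)·(31/4) + (1/3)·(11) + (1/3)·(41/4) = 29/3.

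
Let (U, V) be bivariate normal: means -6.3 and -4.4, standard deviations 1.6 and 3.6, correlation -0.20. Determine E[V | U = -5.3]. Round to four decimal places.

The regression of V on U has slope ρ·σ_V/σ_U and passes through (μ_U, μ_V).
E[V | U=-5.3] = -4.4 + (-0.20)·(3.6/1.6)·(-5.3 − (-6.3)) = -4.4 + (-0.45)·(1) = -4.8500.

-4.8500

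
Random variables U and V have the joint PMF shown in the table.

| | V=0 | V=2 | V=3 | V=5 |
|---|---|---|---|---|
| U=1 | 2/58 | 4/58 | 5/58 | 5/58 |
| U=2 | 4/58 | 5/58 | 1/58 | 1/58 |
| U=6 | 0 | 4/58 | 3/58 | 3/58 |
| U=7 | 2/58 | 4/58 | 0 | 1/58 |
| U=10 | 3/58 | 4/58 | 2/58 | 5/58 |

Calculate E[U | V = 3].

45/11

P(V = 3) = 11/58.
Summing U·P(U=x,V=y) over the conditioning event gives 45/58.
E[U | V = 3] = (45/58) / (11/58) = 45/11.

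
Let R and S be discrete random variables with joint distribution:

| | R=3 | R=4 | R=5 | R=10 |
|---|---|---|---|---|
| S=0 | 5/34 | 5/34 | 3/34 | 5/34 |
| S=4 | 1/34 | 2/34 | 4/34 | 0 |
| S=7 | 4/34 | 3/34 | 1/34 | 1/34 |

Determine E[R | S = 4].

P(S = 4) = 7/34.
Summing R·P(R=x,S=y) over the conditioning event gives 31/34.
E[R | S = 4] = (31/34) / (7/34) = 31/7.

31/7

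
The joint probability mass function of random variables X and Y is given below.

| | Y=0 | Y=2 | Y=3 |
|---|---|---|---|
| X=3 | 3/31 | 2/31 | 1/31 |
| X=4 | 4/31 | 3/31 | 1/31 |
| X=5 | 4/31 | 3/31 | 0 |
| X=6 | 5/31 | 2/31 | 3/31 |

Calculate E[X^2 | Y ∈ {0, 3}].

24

P(Y ∈ {0, 3}) = 21/31.
Σ X^2·P over the event = 9·(3/31) + 9·(1/31) + 16·(4/31) + 16·(1/31) + 25·(4/31) + 36·(5/31) + 36·(3/31) = 504/31.
E[X^2 | Y ∈ {0, 3}] = (504/31) / (21/31) = 24.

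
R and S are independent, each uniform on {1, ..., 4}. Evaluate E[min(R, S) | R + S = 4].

Outcomes with R + S = 4: (1,3), (2,2), (3,1), each with probability 1/16.
E[min(R, S) | R + S = 4] = (1 + 2 + 1) / 3 = 4/3.

4/3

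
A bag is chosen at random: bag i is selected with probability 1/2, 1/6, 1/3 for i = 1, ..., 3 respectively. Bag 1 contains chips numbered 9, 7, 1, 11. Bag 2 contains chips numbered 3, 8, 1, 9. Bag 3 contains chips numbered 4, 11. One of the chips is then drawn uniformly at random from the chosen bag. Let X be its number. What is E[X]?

E[X | bag 1] = (9+7+1+11)/4 = 7.
E[X | bag 2] = (3+8+1+9)/4 = 21/4.
E[X | bag 3] = (4+11)/2 = 15/2.
E[X] = (1/2)·(7) + (1/6)·(21/4) + (1/3)·(15/2) = 55/8.

55/8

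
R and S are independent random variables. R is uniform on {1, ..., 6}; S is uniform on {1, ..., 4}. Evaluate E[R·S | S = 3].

Outcomes with S = 3: (1,3), (2,3), (3,3), (4,3), (5,3), (6,3), each with probability 1/24.
E[R·S | S = 3] = (3 + 6 + 9 + 12 + 15 + 18) / 6 = 21/2.

21/2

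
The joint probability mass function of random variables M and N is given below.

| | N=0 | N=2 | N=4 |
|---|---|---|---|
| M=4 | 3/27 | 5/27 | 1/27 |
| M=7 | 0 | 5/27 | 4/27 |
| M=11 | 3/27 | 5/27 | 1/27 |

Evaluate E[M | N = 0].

P(N = 0) = 2/9.
Summing M·P(M=x,N=y) over the conditioning event gives 5/3.
E[M | N = 0] = (5/3) / (2/9) = 15/2.

15/2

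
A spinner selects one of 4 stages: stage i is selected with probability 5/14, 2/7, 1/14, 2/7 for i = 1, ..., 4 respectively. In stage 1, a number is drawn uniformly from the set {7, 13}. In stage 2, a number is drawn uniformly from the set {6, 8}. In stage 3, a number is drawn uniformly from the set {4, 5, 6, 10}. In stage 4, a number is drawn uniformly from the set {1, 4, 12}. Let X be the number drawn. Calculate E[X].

E[X | stage 1] = (7+13)/2 = 10.
E[X | stage 2] = (6+8)/2 = 7.
E[X | stage 3] = (4+5+6+10)/4 = 25/4.
E[X | stage 4] = (1+4+12)/3 = 17/3.
E[X] = (5/14)·(10) + (2/7)·(7) + (1/14)·(25/4) + (2/7)·(17/3) = 1283/168.

1283/168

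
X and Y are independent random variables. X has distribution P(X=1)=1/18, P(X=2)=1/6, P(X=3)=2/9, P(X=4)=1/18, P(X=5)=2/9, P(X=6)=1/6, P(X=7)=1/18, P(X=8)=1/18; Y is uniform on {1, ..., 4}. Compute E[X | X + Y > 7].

79/13

P(X + Y > 7) = 13/36.
Summing X·P(x,y) over outcomes with X + Y > 7 gives 79/36.
E[X | X + Y > 7] = (79/36) / (13/36) = 79/13.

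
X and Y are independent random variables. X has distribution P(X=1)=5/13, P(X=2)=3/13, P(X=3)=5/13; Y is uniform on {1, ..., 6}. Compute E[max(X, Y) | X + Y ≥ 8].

73/13

P(X + Y ≥ 8) = 1/6.
Summing max(X,Y)·P(x,y) over outcomes with X + Y ≥ 8 gives 73/78.
E[max(X, Y) | X + Y ≥ 8] = (73/78) / (1/6) = 73/13.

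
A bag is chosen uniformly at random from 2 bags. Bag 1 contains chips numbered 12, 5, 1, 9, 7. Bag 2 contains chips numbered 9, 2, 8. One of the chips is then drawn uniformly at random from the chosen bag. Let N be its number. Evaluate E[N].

E[N | bag 1] = (12+5+1+9+7)/5 = 34/5.
E[N | bag 2] = (9+2+8)/3 = 19/3.
E[N] = (1/2)·(34/5) + (1/2)·(19/3) = 197/30.

197/30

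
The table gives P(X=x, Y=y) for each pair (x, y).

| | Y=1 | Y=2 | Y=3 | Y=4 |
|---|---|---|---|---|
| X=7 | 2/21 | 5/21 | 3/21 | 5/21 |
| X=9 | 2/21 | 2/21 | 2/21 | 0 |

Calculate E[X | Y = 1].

P(Y = 1) = 4/21.
Summing X·P(X=x,Y=y) over the conditioning event gives 32/21.
E[X | Y = 1] = (32/21) / (4/21) = 8.

8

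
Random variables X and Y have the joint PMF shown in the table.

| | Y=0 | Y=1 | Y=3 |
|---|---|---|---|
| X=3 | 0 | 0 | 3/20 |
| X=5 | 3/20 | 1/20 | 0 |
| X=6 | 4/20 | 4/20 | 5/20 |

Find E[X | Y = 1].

P(Y = 1) = 1/4.
Σ X·P over the event = 5·(1/20) + 6·(4/20) = 29/20.
E[X | Y = 1] = (29/20) / (1/4) = 29/5.

29/5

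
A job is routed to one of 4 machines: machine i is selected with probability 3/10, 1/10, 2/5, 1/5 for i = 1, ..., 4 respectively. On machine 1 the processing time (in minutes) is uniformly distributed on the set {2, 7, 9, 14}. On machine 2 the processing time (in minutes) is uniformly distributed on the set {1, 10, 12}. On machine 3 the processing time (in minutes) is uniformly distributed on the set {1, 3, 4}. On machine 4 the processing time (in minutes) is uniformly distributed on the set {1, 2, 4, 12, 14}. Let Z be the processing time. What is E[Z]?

E[Z | machine 1] = (2+7+9+14)/4 = 8.
E[Z | machine 2] = (1+10+12)/3 = 23/3.
E[Z | machine 3] = (1+3+4)/3 = 8/3.
E[Z | machine 4] = (1+2+4+12+14)/5 = 33/5.
E[Z] = (3/10)·(8) + (1/10)·(23/3) + (2/5)·(8/3) + (1/5)·(33/5) = 833/150.

833/150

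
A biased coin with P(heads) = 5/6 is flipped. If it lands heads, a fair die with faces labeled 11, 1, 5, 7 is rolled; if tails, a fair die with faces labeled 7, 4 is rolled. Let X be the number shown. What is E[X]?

E[X | heads] = (11+1+5+7)/4 = 6.
E[X | tails] = (7+4)/2 = 11/2.
E[X] = (5/6)·(6) + (1/6)·(11/2) = 71/12.

71/12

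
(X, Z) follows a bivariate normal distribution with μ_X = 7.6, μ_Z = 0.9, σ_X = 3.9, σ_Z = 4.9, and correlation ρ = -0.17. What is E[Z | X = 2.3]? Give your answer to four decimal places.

For a bivariate normal, E[Z | X=x] = μ_Z + ρ·(σ_Z/σ_X)·(x − μ_X).
E[Z | X=2.3] = 0.9 + (-0.17)·(4.9/3.9)·(2.3 − (7.6)) = 0.9 + (-0.21359)·(-5.3) = 2.0320.

2.0320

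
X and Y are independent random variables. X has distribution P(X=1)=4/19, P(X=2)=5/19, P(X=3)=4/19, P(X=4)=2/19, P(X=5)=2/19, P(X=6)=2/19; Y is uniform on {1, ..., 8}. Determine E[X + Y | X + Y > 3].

P(X + Y > 3) = 139/152.
Summing (X+Y)·P(x,y) over outcomes with X + Y > 3 gives 1097/152.
E[X + Y | X + Y > 3] = (1097/152) / (139/152) = 1097/139.

1097/139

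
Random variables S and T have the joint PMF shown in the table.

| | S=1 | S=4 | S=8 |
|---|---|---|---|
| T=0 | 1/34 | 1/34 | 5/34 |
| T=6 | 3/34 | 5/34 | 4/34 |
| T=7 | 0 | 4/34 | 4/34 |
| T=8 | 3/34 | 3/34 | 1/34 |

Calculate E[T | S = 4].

P(S = 4) = 13/34.
Σ T·P over the event = 0·(1/34) + 6·(5/34) + 7·(4/34) + 8·(3/34) = 41/17.
E[T | S = 4] = (41/17) / (13/34) = 82/13.

82/13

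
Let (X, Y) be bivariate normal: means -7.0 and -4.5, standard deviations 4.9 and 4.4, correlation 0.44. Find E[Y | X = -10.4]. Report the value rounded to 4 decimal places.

E[Y | X=x] = μ_Y + ρ(σ_Y/σ_X)(x − μ_X) for jointly normal variables.
E[Y | X=-10.4] = -4.5 + (0.44)·(4.4/4.9)·(-10.4 − (-7.0)) = -4.5 + (0.3951)·(-3.4) = -5.8433.

-5.8433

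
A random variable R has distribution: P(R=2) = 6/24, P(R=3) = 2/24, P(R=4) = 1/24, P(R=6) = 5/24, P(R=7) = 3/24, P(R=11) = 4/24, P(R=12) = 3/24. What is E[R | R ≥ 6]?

P(R ≥ 6) = 5/8.
Σ over the event: 6·5/24 + 7·1/8 + 11·1/6 + 12·1/8 = 131/24.
E[R | R ≥ 6] = (131/24) / (5/8) = 131/15.

131/15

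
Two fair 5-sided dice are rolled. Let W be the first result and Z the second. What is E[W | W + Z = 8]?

4

Outcomes with W + Z = 8: (3,5), (4,4), (5,3), each with probability 1/25.
E[W | W + Z = 8] = (3 + 4 + 5) / 3 = 4.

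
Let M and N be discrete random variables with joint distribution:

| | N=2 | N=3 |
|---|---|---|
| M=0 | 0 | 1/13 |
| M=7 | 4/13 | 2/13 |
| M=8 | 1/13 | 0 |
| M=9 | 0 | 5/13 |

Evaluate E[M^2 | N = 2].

P(N = 2) = 5/13.
Σ M^2·P over the event = 49·(4/13) + 64·(1/13) = 20.
E[M^2 | N = 2] = (20) / (5/13) = 52.

52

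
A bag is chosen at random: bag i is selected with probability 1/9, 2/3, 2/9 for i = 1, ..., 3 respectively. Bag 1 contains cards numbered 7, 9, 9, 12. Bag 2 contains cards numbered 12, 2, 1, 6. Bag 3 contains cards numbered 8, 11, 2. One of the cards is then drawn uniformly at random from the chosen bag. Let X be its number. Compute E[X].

E[X | bag 1] = (7+9+9+12)/4 = 37/4.
E[X | bag 2] = (12+2+1+6)/4 = 21/4.
E[X | bag 3] = (8+11+2)/3 = 7.
E[X] = (1/9)·(37/4) + (2/3)·(21/4) + (2/9)·(7) = 73/12.

73/12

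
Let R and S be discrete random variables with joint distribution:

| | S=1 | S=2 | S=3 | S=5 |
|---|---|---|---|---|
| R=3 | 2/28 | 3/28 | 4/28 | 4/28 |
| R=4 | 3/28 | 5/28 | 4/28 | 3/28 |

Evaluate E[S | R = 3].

P(R = 3) = 13/28.
Σ S·P over the event = 1·(2/28) + 2·(3/28) + 3·(4/28) + 5·(4/28) = 10/7.
E[S | R = 3] = (10/7) / (13/28) = 40/13.

40/13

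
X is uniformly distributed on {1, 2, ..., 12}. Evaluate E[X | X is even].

7

Given X is even, X is equally likely to be any of {2, 4, 6, 8, 10, 12}.
E[X | X is even] = (2 + 4 + 6 + 8 + 10 + 12) / 6 = 7.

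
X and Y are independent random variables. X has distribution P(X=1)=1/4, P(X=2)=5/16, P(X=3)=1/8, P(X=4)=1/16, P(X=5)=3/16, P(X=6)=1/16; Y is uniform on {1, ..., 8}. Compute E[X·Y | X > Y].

292/29

P(X > Y) = 29/128.
Summing XY·P(x,y) over outcomes with X > Y gives 73/32.
E[X·Y | X > Y] = (73/32) / (29/128) = 292/29.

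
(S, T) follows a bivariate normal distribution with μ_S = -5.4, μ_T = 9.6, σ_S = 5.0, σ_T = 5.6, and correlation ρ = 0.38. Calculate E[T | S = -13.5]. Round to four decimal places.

The regression of T on S has slope ρ·σ_T/σ_S and passes through (μ_S, μ_T).
E[T | S=-13.5] = 9.6 + (0.38)·(5.6/5.0)·(-13.5 − (-5.4)) = 9.6 + (0.4256)·(-8.1) = 6.1526.

6.1526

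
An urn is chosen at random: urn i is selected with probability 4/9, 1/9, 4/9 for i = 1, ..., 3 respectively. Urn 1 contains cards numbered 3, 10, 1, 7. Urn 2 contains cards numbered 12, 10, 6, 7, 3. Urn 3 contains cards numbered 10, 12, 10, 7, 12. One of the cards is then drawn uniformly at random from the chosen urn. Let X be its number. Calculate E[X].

347/45

E[X | urn 1] = (3+10+1+7)/4 = 21/4.
E[X | urn 2] = (12+10+6+7+3)/5 = 38/5.
E[X | urn 3] = (10+12+10+7+12)/5 = 51/5.
E[X] = (4/9)·(21/4) + (1/9)·(38/5) + (4/9)·(51/5) = 347/45.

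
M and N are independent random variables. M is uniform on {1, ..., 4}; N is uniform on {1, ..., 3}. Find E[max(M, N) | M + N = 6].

P(M + N = 6) = 1/6.
Summing max(M,N)·P(x,y) over outcomes with M + N = 6 gives 7/12.
E[max(M, N) | M + N = 6] = (7/12) / (1/6) = 7/2.

7/2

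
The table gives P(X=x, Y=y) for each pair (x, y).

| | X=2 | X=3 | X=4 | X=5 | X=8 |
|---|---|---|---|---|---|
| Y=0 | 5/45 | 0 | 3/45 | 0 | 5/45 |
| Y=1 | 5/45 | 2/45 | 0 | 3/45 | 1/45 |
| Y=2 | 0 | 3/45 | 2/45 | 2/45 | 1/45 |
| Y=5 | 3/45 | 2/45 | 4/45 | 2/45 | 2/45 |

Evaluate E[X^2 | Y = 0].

P(Y = 0) = 13/45.
Σ X^2·P over the event = 4·(5/45) + 16·(3/45) + 64·(5/45) = 388/45.
E[X^2 | Y = 0] = (388/45) / (13/45) = 388/13.

388/13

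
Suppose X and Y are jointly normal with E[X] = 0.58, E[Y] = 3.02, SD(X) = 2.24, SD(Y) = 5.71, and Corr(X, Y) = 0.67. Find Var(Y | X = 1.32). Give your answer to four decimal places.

For a bivariate normal, Var(Y | X=x) = σ_Y²(1 − ρ²).
Var(Y | X=1.32) = (5.71)²·(1 − (0.67)²) = 32.6041·0.5511 = 17.9681.

17.9681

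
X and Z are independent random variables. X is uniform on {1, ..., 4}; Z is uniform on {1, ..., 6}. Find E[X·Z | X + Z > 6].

Outcomes with X + Z > 6: (1,6), (2,5), (2,6), (3,4), (3,5), (3,6), (4,3), (4,4), (4,5), (4,6), each with probability 1/24.
E[X·Z | X + Z > 6] = (6 + 10 + 12 + 12 + 15 + 18 + 12 + 16 + 20 + 24) / 10 = 29/2.

29/2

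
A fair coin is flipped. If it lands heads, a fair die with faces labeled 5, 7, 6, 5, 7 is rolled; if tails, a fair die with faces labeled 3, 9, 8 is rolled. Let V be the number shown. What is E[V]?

19/3

E[V | heads] = (5+7+6+5+7)/5 = 6.
E[V | tails] = (3+9+8)/3 = 20/3.
By the law of total expectation,
E[V] = (1/2)·(6) + (1/2)·(20/3) = 19/3.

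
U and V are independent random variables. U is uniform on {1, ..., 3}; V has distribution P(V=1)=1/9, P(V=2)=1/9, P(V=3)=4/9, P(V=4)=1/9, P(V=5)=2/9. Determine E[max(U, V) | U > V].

P(U > V) = 1/9.
Summing max(U,V)·P(x,y) over outcomes with U > V gives 8/27.
E[max(U, V) | U > V] = (8/27) / (1/9) = 8/3.

8/3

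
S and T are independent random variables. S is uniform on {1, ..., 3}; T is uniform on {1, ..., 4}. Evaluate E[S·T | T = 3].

Outcomes with T = 3: (1,3), (2,3), (3,3), each with probability 1/12.
E[S·T | T = 3] = (3 + 6 + 9) / 3 = 6.

6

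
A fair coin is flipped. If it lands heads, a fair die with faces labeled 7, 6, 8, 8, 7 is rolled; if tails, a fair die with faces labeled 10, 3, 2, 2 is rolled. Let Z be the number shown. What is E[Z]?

E[Z | heads] = (7+6+8+8+7)/5 = 36/5.
E[Z | tails] = (10+3+2+2)/4 = 17/4.
By the law of total expectation,
E[Z] = (1/2)·(36/5) + (1/2)·(17/4) = 229/40.

229/40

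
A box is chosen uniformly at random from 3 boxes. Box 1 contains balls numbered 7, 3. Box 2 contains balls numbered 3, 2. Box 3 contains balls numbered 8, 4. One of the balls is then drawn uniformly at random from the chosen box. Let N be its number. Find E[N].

E[N | box 1] = (7+3)/2 = 5.
E[N | box 2] = (3+2)/2 = 5/2.
E[N | box 3] = (8+4)/2 = 6.
By the law of total expectation,
E[N] = (1/3)·(5) + (1/3)·(5/2) + (1/3)·(6) = 9/2.

9/2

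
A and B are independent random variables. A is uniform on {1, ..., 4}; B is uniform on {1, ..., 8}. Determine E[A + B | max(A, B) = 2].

Outcomes with max(A, B) = 2: (1,2), (2,1), (2,2), each with probability 1/32.
E[A + B | max(A, B) = 2] = (3 + 3 + 4) / 3 = 10/3.

10/3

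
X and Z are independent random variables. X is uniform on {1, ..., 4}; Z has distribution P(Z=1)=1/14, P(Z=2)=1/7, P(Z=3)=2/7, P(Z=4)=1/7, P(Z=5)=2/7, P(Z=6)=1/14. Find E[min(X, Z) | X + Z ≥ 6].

P(X + Z ≥ 6) = 9/14.
Summing min(X,Z)·P(x,y) over outcomes with X + Z ≥ 6 gives 12/7.
E[min(X, Z) | X + Z ≥ 6] = (12/7) / (9/14) = 8/3.

8/3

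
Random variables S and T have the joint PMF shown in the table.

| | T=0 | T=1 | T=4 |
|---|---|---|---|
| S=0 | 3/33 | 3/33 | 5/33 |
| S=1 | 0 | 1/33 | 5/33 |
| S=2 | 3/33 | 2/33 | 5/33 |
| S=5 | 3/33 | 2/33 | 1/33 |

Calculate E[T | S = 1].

7/2

P(S = 1) = 2/11.
Σ T·P over the event = 1·(1/33) + 4·(5/33) = 7/11.
E[T | S = 1] = (7/11) / (2/11) = 7/2.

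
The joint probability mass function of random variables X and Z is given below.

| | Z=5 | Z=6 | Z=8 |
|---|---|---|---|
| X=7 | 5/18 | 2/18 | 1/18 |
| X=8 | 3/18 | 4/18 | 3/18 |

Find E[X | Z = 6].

23/3

P(Z = 6) = 1/3.
Σ X·P over the event = 7·(2/18) + 8·(4/18) = 23/9.
E[X | Z = 6] = (23/9) / (1/3) = 23/3.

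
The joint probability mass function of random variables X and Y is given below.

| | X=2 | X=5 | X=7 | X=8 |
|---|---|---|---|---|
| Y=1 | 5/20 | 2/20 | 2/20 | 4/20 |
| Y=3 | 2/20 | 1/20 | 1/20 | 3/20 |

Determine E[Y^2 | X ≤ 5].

P(X ≤ 5) = 1/2.
Summing Y^2·P(X=x,Y=y) over the conditioning event gives 17/10.
E[Y^2 | X ≤ 5] = (17/10) / (1/2) = 17/5.

17/5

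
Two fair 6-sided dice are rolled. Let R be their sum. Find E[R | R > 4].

116/15

P(R > 4) = 5/6.
Σ over the event: 5·1/9 + 6·5/36 + 7·1/6 + 8·5/36 + 9·1/9 + 10·1/12 + 11·1/18 + 12·1/36 = 58/9.
E[R | R > 4] = (58/9) / (5/6) = 116/15.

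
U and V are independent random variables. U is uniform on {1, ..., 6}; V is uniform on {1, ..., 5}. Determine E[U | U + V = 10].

11/2

Outcomes with U + V = 10: (5,5), (6,4), each with probability 1/30.
E[U | U + V = 10] = (5 + 6) / 2 = 11/2.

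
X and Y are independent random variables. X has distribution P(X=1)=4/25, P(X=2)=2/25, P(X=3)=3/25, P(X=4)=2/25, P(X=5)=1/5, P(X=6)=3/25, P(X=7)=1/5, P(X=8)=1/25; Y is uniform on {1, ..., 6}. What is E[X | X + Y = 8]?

99/20

P(X + Y = 8) = 2/15.
Summing X·P(x,y) over outcomes with X + Y = 8 gives 33/50.
E[X | X + Y = 8] = (33/50) / (2/15) = 99/20.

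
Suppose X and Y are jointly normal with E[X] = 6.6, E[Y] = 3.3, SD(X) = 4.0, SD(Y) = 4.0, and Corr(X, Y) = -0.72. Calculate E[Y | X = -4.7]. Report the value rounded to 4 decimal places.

For a bivariate normal, E[Y | X=x] = μ_Y + ρ·(σ_Y/σ_X)·(x − μ_X).
E[Y | X=-4.7] = 3.3 + (-0.72)·(4.0/4.0)·(-4.7 − (6.6)) = 3.3 + (-0.72)·(-11.3) = 11.4360.

11.4360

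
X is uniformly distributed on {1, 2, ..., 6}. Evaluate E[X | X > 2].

9/2

Given X > 2, X is equally likely to be any of {3, 4, 5, 6}.
E[X | X > 2] = (3 + 4 + 5 + 6) / 4 = 9/2.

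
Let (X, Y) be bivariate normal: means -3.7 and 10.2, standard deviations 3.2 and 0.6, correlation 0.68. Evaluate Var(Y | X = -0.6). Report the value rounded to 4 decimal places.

The conditional variance in a bivariate normal is σ_Y²(1 − ρ²), independent of x.
Var(Y | X=-0.6) = (0.6)²·(1 − (0.68)²) = 0.36·0.5376 = 0.1935.

0.1935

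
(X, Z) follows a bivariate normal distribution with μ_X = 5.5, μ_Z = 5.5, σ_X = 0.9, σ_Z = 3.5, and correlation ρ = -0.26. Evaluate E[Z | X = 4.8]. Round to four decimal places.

6.2078

For a bivariate normal, E[Z | X=x] = μ_Z + ρ·(σ_Z/σ_X)·(x − μ_X).
E[Z | X=4.8] = 5.5 + (-0.26)·(3.5/0.9)·(4.8 − (5.5)) = 5.5 + (-1.0111)·(-0.7) = 6.2078.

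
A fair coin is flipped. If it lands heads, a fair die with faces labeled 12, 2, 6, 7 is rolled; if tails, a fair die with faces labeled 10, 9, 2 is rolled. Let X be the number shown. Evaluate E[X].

E[X | heads] = (12+2+6+7)/4 = 27/4.
E[X | tails] = (10+9+2)/3 = 7.
By the law of total expectation,
E[X] = (1/2)·(27/4) + (1/2)·(7) = 55/8.

55/8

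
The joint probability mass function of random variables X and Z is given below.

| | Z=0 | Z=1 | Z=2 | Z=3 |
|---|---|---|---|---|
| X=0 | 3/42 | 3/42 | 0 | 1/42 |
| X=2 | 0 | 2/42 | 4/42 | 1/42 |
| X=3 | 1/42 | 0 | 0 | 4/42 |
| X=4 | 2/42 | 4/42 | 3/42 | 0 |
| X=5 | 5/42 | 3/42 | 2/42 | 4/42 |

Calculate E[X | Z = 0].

36/11

P(Z = 0) = 11/42.
Σ X·P over the event = 0·(3/42) + 3·(1/42) + 4·(2/42) + 5·(5/42) = 6/7.
E[X | Z = 0] = (6/7) / (11/42) = 36/11.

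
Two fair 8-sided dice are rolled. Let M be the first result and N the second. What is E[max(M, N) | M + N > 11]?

P(M + N > 11) = 15/64.
Summing max(M,N)·P(x,y) over outcomes with M + N > 11 gives 113/64.
E[max(M, N) | M + N > 11] = (113/64) / (15/64) = 113/15.

113/15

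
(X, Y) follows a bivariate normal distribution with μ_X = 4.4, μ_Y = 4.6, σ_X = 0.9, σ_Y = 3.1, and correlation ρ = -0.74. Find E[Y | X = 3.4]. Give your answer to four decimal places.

The regression of Y on X has slope ρ·σ_Y/σ_X and passes through (μ_X, μ_Y).
E[Y | X=3.4] = 4.6 + (-0.74)·(3.1/0.9)·(3.4 − (4.4)) = 4.6 + (-2.5489)·(-1) = 7.1489.

7.1489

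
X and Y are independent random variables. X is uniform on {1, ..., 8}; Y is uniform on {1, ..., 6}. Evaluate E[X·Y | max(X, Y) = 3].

Outcomes with max(X, Y) = 3: (1,3), (2,3), (3,1), (3,2), (3,3), each with probability 1/48.
E[X·Y | max(X, Y) = 3] = (3 + 6 + 3 + 6 + 9) / 5 = 27/5.

27/5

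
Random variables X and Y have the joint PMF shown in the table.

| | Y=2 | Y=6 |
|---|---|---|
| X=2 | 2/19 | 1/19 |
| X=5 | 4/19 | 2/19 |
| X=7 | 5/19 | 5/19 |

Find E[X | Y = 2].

59/11

P(Y = 2) = 11/19.
Σ X·P over the event = 2·(2/19) + 5·(4/19) + 7·(5/19) = 59/19.
E[X | Y = 2] = (59/19) / (11/19) = 59/11.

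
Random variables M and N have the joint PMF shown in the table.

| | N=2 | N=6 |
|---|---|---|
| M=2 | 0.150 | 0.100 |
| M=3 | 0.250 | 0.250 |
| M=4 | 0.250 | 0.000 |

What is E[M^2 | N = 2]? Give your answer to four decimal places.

10.5385

P(N = 2) = 0.650.
Σ M^2·P over the event = 4·(0.150) + 9·(0.250) + 16·(0.250) = 6.850.
E[M^2 | N = 2] = (6.850) / (0.650) = 10.5385.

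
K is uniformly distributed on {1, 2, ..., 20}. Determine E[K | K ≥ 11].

Given K ≥ 11, K is equally likely to be any of {11, 12, 13, 14, 15, 16, 17, 18, 19, 20}.
E[K | K ≥ 11] = (11 + 12 + 13 + 14 + 15 + 16 + 17 + 18 + 19 + 20) / 10 = 31/2.

31/2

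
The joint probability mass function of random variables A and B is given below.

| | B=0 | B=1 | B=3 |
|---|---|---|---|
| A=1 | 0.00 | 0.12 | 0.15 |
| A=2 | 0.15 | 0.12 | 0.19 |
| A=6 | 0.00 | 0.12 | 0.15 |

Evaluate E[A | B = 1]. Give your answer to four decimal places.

3.0000

P(B = 1) = 0.36.
Summing A·P(A=x,B=y) over the conditioning event gives 1.08.
E[A | B = 1] = (1.08) / (0.36) = 3.0000.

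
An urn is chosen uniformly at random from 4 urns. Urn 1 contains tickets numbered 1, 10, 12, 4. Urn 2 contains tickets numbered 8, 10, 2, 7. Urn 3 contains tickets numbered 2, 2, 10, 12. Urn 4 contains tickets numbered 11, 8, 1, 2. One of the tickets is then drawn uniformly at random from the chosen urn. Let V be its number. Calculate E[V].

E[V | urn 1] = (1+10+12+4)/4 = 27/4.
E[V | urn 2] = (8+10+2+7)/4 = 27/4.
E[V | urn 3] = (2+2+10+12)/4 = 13/2.
E[V | urn 4] = (11+8+1+2)/4 = 11/2.
E[V] = (1/4)·(27/4) + (1/4)·(27/4) + (1/4)·(13/2) + (1/4)·(11/2) = 51/8.

51/8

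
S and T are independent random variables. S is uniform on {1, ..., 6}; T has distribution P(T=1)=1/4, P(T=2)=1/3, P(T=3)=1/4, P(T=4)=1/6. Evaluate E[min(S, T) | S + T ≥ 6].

5/2

P(S + T ≥ 6) = 5/9.
Summing min(S,T)·P(x,y) over outcomes with S + T ≥ 6 gives 25/18.
E[min(S, T) | S + T ≥ 6] = (25/18) / (5/9) = 5/2.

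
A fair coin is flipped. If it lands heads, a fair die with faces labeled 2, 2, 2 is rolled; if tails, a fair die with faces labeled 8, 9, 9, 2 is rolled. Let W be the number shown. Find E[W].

9/2

E[W | heads] = (2+2+2)/3 = 2.
E[W | tails] = (8+9+9+2)/4 = 7.
E[W] = (1/2)·(2) + (1/2)·(7) = 9/2.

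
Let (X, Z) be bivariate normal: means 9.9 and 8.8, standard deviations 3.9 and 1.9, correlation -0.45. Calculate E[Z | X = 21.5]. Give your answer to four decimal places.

6.2569

The regression of Z on X has slope ρ·σ_Z/σ_X and passes through (μ_X, μ_Z).
E[Z | X=21.5] = 8.8 + (-0.45)·(1.9/3.9)·(21.5 − (9.9)) = 8.8 + (-0.21923)·(11.6) = 6.2569.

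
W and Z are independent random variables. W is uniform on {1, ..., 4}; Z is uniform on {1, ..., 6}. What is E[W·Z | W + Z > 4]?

P(W + Z > 4) = 3/4.
Summing WZ·P(x,y) over outcomes with W + Z > 4 gives 65/8.
E[W·Z | W + Z > 4] = (65/8) / (3/4) = 65/6.

65/6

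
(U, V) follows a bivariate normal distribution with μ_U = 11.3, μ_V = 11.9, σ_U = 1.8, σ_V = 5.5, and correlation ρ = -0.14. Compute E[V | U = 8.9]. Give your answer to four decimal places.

12.9267

E[V | U=x] = μ_V + ρ(σ_V/σ_U)(x − μ_U) for jointly normal variables.
E[V | U=8.9] = 11.9 + (-0.14)·(5.5/1.8)·(8.9 − (11.3)) = 11.9 + (-0.42778)·(-2.4) = 12.9267.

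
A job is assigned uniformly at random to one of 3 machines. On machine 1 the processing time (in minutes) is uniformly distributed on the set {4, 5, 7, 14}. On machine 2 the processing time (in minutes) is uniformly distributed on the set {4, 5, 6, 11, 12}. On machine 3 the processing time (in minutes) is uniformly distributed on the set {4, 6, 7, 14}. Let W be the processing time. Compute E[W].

457/60

E[W | machine 1] = (4+5+7+14)/4 = 15/2.
E[W | machine 2] = (4+5+6+11+12)/5 = 38/5.
E[W | machine 3] = (4+6+7+14)/4 = 31/4.
E[W] = (1/3)·(15/2) + (1/3)·(38/5) + (1/3)·(31/4) = 457/60.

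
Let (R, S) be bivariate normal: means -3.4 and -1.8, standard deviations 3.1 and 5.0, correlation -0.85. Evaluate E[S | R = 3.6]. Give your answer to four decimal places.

-11.3968

The regression of S on R has slope ρ·σ_S/σ_R and passes through (μ_R, μ_S).
E[S | R=3.6] = -1.8 + (-0.85)·(5.0/3.1)·(3.6 − (-3.4)) = -1.8 + (-1.37097)·(7) = -11.3968.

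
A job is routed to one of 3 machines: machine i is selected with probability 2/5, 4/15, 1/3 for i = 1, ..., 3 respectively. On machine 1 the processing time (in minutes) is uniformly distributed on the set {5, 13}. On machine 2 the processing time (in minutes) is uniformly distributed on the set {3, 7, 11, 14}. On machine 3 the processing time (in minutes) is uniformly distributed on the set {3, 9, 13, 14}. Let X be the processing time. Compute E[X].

E[X | machine 1] = (5+13)/2 = 9.
E[X | machine 2] = (3+7+11+14)/4 = 35/4.
E[X | machine 3] = (3+9+13+14)/4 = 39/4.
By the law of total expectation,
E[X] = (2/5)·(9) + (4/15)·(35/4) + (1/3)·(39/4) = 551/60.

551/60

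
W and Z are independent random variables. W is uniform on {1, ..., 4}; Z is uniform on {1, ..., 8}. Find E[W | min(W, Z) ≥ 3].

7/2

P(min(W, Z) ≥ 3) = 3/8.
Summing W·P(x,y) over outcomes with min(W, Z) ≥ 3 gives 21/16.
E[W | min(W, Z) ≥ 3] = (21/16) / (3/8) = 7/2.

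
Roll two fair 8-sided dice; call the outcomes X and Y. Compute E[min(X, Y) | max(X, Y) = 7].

49/13

P(max(X, Y) = 7) = 13/64.
Summing min(X,Y)·P(x,y) over outcomes with max(X, Y) = 7 gives 49/64.
E[min(X, Y) | max(X, Y) = 7] = (49/64) / (13/64) = 49/13.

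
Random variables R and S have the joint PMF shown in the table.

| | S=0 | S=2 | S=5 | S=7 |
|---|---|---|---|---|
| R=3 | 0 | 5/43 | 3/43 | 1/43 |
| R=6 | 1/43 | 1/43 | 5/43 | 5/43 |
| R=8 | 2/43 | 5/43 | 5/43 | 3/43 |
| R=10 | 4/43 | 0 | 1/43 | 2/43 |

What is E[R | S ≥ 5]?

166/25

P(S ≥ 5) = 25/43.
Summing R·P(R=x,S=y) over the conditioning event gives 166/43.
E[R | S ≥ 5] = (166/43) / (25/43) = 166/25.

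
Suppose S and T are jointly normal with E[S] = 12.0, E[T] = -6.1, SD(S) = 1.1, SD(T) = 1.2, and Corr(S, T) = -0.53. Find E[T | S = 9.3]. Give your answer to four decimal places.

-4.5389

The regression of T on S has slope ρ·σ_T/σ_S and passes through (μ_S, μ_T).
E[T | S=9.3] = -6.1 + (-0.53)·(1.2/1.1)·(9.3 − (12.0)) = -6.1 + (-0.57818)·(-2.7) = -4.5389.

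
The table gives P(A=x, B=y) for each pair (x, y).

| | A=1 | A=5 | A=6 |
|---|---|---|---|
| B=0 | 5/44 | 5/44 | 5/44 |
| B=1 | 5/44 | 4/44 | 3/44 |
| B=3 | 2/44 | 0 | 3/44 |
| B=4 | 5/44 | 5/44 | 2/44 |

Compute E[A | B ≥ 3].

62/17

P(B ≥ 3) = 17/44.
Σ A·P over the event = 1·(2/44) + 1·(5/44) + 5·(5/44) + 6·(3/44) + 6·(2/44) = 31/22.
E[A | B ≥ 3] = (31/22) / (17/44) = 62/17.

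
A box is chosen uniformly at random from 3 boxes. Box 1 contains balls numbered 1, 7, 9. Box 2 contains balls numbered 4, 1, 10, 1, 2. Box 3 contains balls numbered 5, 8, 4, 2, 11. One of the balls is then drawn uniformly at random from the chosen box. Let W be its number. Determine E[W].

229/45

E[W | box 1] = (1+7+9)/3 = 17/3.
E[W | box 2] = (4+1+10+1+2)/5 = 18/5.
E[W | box 3] = (5+8+4+2+11)/5 = 6.
E[W] = (1/3)·(17/3) + (1/3)·(18/5) + (1/3)·(6) = 229/45.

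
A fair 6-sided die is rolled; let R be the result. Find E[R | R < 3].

Given R < 3, R is equally likely to be any of {1, 2}.
E[R | R < 3] = (1 + 2) / 2 = 3/2.

3/2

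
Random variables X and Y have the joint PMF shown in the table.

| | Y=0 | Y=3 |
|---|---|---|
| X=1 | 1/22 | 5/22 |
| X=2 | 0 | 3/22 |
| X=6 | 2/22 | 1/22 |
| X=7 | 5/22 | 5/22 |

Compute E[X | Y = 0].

6

P(Y = 0) = 4/11.
Σ X·P over the event = 1·(1/22) + 6·(2/22) + 7·(5/22) = 24/11.
E[X | Y = 0] = (24/11) / (4/11) = 6.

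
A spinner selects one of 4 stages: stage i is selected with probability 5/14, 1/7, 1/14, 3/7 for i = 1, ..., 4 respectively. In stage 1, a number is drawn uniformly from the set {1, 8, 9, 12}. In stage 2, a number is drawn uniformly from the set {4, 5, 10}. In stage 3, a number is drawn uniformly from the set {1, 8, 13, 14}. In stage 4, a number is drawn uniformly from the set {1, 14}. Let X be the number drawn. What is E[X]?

625/84

E[X | stage 1] = (1+8+9+12)/4 = 15/2.
E[X | stage 2] = (4+5+10)/3 = 19/3.
E[X | stage 3] = (1+8+13+14)/4 = 9.
E[X | stage 4] = (1+14)/2 = 15/2.
E[X] = (5/14)·(15/2) + (1/7)·(19/3) + (1/14)·(9) + (3/7)·(15/2) = 625/84.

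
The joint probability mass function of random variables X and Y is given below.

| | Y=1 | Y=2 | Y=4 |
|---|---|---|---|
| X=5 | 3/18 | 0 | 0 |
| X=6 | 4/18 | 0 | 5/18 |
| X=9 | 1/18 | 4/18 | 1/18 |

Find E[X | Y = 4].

P(Y = 4) = 1/3.
Σ X·P over the event = 6·(5/18) + 9·(1/18) = 13/6.
E[X | Y = 4] = (13/6) / (1/3) = 13/2.

13/2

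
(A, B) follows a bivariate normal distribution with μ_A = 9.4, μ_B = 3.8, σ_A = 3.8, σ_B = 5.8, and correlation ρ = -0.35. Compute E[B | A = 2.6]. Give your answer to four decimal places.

7.4326

For a bivariate normal, E[B | A=x] = μ_B + ρ·(σ_B/σ_A)·(x − μ_A).
E[B | A=2.6] = 3.8 + (-0.35)·(5.8/3.8)·(2.6 − (9.4)) = 3.8 + (-0.53421)·(-6.8) = 7.4326.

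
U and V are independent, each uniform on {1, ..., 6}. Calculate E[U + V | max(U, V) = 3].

24/5

Outcomes with max(U, V) = 3: (1,3), (2,3), (3,1), (3,2), (3,3), each with probability 1/36.
E[U + V | max(U, V) = 3] = (4 + 5 + 4 + 5 + 6) / 5 = 24/5.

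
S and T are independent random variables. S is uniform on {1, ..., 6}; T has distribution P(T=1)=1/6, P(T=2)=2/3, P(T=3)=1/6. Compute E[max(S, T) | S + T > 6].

P(S + T > 6) = 1/3.
Summing max(S,T)·P(x,y) over outcomes with S + T > 6 gives 65/36.
E[max(S, T) | S + T > 6] = (65/36) / (1/3) = 65/12.

65/12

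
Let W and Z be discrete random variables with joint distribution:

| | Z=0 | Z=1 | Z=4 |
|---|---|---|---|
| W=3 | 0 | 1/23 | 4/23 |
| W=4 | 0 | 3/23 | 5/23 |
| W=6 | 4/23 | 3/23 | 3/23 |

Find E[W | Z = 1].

33/7

P(Z = 1) = 7/23.
Σ W·P over the event = 3·(1/23) + 4·(3/23) + 6·(3/23) = 33/23.
E[W | Z = 1] = (33/23) / (7/23) = 33/7.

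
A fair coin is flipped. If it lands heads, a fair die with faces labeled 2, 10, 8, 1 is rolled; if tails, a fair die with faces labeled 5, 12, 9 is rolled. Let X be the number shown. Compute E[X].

167/24

E[X | heads] = (2+10+8+1)/4 = 21/4.
E[X | tails] = (5+12+9)/3 = 26/3.
By the law of total expectation,
E[X] = (1/2)·(21/4) + (1/2)·(26/3) = 167/24.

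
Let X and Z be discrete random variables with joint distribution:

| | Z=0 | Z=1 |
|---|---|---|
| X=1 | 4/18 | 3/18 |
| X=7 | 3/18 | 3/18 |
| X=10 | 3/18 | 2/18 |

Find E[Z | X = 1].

P(X = 1) = 7/18.
Σ Z·P over the event = 0·(4/18) + 1·(3/18) = 1/6.
E[Z | X = 1] = (1/6) / (7/18) = 3/7.

3/7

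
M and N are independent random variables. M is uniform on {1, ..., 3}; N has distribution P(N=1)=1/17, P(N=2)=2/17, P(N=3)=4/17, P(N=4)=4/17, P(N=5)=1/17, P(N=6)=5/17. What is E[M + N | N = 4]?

6

P(N = 4) = 4/17.
Summing (M+N)·P(x,y) over outcomes with N = 4 gives 24/17.
E[M + N | N = 4] = (24/17) / (4/17) = 6.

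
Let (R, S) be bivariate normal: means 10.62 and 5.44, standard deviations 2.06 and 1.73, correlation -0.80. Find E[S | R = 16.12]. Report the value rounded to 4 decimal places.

1.7449

For a bivariate normal, E[S | R=x] = μ_S + ρ·(σ_S/σ_R)·(x − μ_R).
E[S | R=16.12] = 5.44 + (-0.80)·(1.73/2.06)·(16.12 − (10.62)) = 5.44 + (-0.67184)·(5.5) = 1.7449.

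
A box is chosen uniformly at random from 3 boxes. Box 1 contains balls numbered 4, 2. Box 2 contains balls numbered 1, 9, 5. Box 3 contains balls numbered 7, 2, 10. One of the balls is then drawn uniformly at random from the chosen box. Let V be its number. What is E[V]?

E[V | box 1] = (4+2)/2 = 3.
E[V | box 2] = (1+9+5)/3 = 5.
E[V | box 3] = (7+2+10)/3 = 19/3.
E[V] = (1/3)·(3) + (1/3)·(5) + (1/3)·(19/3) = 43/9.

43/9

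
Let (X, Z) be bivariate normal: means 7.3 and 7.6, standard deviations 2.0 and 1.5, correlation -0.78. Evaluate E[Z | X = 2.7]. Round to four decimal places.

10.2910

For a bivariate normal, E[Z | X=x] = μ_Z + ρ·(σ_Z/σ_X)·(x − μ_X).
E[Z | X=2.7] = 7.6 + (-0.78)·(1.5/2.0)·(2.7 − (7.3)) = 7.6 + (-0.585)·(-4.6) = 10.2910.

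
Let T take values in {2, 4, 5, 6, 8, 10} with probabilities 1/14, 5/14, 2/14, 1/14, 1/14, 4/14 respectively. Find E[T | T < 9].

P(T < 9) = 5/7.
Σ over the event: 2·1/14 + 4·5/14 + 5·1/7 + 6·1/14 + 8·1/14 = 23/7.
E[T | T < 9] = (23/7) / (5/7) = 23/5.

23/5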